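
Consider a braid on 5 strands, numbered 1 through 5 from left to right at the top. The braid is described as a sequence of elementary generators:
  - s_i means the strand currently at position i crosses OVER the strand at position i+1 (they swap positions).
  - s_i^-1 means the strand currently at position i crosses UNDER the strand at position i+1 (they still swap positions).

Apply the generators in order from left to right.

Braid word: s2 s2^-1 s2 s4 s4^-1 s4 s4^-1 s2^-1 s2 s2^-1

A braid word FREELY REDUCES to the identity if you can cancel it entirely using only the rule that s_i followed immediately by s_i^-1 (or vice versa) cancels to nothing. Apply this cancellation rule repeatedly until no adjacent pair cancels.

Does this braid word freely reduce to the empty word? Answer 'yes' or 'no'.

Answer: yes

Derivation:
Gen 1 (s2): push. Stack: [s2]
Gen 2 (s2^-1): cancels prior s2. Stack: []
Gen 3 (s2): push. Stack: [s2]
Gen 4 (s4): push. Stack: [s2 s4]
Gen 5 (s4^-1): cancels prior s4. Stack: [s2]
Gen 6 (s4): push. Stack: [s2 s4]
Gen 7 (s4^-1): cancels prior s4. Stack: [s2]
Gen 8 (s2^-1): cancels prior s2. Stack: []
Gen 9 (s2): push. Stack: [s2]
Gen 10 (s2^-1): cancels prior s2. Stack: []
Reduced word: (empty)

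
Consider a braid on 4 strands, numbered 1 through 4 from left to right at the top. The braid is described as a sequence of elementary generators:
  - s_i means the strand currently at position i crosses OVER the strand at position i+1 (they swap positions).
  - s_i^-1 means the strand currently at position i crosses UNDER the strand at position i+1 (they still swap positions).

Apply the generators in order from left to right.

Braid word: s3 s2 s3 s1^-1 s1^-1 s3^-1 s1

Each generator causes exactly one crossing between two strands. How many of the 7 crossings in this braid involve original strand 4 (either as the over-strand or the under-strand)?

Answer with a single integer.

Answer: 5

Derivation:
Gen 1: crossing 3x4. Involves strand 4? yes. Count so far: 1
Gen 2: crossing 2x4. Involves strand 4? yes. Count so far: 2
Gen 3: crossing 2x3. Involves strand 4? no. Count so far: 2
Gen 4: crossing 1x4. Involves strand 4? yes. Count so far: 3
Gen 5: crossing 4x1. Involves strand 4? yes. Count so far: 4
Gen 6: crossing 3x2. Involves strand 4? no. Count so far: 4
Gen 7: crossing 1x4. Involves strand 4? yes. Count so far: 5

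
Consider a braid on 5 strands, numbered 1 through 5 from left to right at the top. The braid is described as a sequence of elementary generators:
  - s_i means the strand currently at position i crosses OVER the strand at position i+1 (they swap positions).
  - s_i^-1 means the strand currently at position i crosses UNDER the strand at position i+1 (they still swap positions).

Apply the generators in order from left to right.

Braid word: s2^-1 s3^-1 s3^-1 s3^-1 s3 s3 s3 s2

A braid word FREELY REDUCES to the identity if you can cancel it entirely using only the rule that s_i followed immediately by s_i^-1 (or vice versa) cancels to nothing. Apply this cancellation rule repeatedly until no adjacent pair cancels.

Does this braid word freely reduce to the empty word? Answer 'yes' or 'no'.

Gen 1 (s2^-1): push. Stack: [s2^-1]
Gen 2 (s3^-1): push. Stack: [s2^-1 s3^-1]
Gen 3 (s3^-1): push. Stack: [s2^-1 s3^-1 s3^-1]
Gen 4 (s3^-1): push. Stack: [s2^-1 s3^-1 s3^-1 s3^-1]
Gen 5 (s3): cancels prior s3^-1. Stack: [s2^-1 s3^-1 s3^-1]
Gen 6 (s3): cancels prior s3^-1. Stack: [s2^-1 s3^-1]
Gen 7 (s3): cancels prior s3^-1. Stack: [s2^-1]
Gen 8 (s2): cancels prior s2^-1. Stack: []
Reduced word: (empty)

Answer: yes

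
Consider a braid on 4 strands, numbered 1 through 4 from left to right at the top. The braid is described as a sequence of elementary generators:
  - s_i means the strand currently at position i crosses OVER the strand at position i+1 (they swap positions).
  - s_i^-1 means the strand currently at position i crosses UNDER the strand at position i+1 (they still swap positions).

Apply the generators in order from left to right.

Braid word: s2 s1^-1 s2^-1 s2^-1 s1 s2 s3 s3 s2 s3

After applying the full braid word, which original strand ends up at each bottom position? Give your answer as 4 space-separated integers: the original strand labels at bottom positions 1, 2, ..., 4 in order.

Gen 1 (s2): strand 2 crosses over strand 3. Perm now: [1 3 2 4]
Gen 2 (s1^-1): strand 1 crosses under strand 3. Perm now: [3 1 2 4]
Gen 3 (s2^-1): strand 1 crosses under strand 2. Perm now: [3 2 1 4]
Gen 4 (s2^-1): strand 2 crosses under strand 1. Perm now: [3 1 2 4]
Gen 5 (s1): strand 3 crosses over strand 1. Perm now: [1 3 2 4]
Gen 6 (s2): strand 3 crosses over strand 2. Perm now: [1 2 3 4]
Gen 7 (s3): strand 3 crosses over strand 4. Perm now: [1 2 4 3]
Gen 8 (s3): strand 4 crosses over strand 3. Perm now: [1 2 3 4]
Gen 9 (s2): strand 2 crosses over strand 3. Perm now: [1 3 2 4]
Gen 10 (s3): strand 2 crosses over strand 4. Perm now: [1 3 4 2]

Answer: 1 3 4 2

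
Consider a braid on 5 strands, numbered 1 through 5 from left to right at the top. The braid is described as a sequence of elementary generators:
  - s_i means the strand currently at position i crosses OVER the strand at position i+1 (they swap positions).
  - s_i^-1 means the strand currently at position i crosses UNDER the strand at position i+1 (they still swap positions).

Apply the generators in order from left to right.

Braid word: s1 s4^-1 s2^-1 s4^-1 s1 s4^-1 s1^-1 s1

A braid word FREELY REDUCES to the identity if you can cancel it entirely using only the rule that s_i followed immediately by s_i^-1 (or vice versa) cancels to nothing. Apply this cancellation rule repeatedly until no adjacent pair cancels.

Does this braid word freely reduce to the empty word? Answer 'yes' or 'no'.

Gen 1 (s1): push. Stack: [s1]
Gen 2 (s4^-1): push. Stack: [s1 s4^-1]
Gen 3 (s2^-1): push. Stack: [s1 s4^-1 s2^-1]
Gen 4 (s4^-1): push. Stack: [s1 s4^-1 s2^-1 s4^-1]
Gen 5 (s1): push. Stack: [s1 s4^-1 s2^-1 s4^-1 s1]
Gen 6 (s4^-1): push. Stack: [s1 s4^-1 s2^-1 s4^-1 s1 s4^-1]
Gen 7 (s1^-1): push. Stack: [s1 s4^-1 s2^-1 s4^-1 s1 s4^-1 s1^-1]
Gen 8 (s1): cancels prior s1^-1. Stack: [s1 s4^-1 s2^-1 s4^-1 s1 s4^-1]
Reduced word: s1 s4^-1 s2^-1 s4^-1 s1 s4^-1

Answer: no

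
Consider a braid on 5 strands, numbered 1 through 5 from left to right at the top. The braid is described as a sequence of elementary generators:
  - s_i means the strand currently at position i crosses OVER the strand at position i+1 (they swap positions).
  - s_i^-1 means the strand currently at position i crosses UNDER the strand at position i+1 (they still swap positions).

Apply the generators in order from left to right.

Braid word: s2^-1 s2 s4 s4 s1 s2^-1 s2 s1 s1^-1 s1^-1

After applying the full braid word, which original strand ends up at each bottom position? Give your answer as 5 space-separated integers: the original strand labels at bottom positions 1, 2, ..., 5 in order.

Answer: 1 2 3 4 5

Derivation:
Gen 1 (s2^-1): strand 2 crosses under strand 3. Perm now: [1 3 2 4 5]
Gen 2 (s2): strand 3 crosses over strand 2. Perm now: [1 2 3 4 5]
Gen 3 (s4): strand 4 crosses over strand 5. Perm now: [1 2 3 5 4]
Gen 4 (s4): strand 5 crosses over strand 4. Perm now: [1 2 3 4 5]
Gen 5 (s1): strand 1 crosses over strand 2. Perm now: [2 1 3 4 5]
Gen 6 (s2^-1): strand 1 crosses under strand 3. Perm now: [2 3 1 4 5]
Gen 7 (s2): strand 3 crosses over strand 1. Perm now: [2 1 3 4 5]
Gen 8 (s1): strand 2 crosses over strand 1. Perm now: [1 2 3 4 5]
Gen 9 (s1^-1): strand 1 crosses under strand 2. Perm now: [2 1 3 4 5]
Gen 10 (s1^-1): strand 2 crosses under strand 1. Perm now: [1 2 3 4 5]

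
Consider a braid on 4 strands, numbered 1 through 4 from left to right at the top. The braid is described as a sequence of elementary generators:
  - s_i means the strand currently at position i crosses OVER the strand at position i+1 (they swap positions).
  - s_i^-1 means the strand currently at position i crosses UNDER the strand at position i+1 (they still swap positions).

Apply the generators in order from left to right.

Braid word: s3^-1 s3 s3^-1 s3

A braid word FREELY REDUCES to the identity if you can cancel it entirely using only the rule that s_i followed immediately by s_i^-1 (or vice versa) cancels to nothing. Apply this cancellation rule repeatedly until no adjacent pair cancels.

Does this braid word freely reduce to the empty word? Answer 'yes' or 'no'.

Answer: yes

Derivation:
Gen 1 (s3^-1): push. Stack: [s3^-1]
Gen 2 (s3): cancels prior s3^-1. Stack: []
Gen 3 (s3^-1): push. Stack: [s3^-1]
Gen 4 (s3): cancels prior s3^-1. Stack: []
Reduced word: (empty)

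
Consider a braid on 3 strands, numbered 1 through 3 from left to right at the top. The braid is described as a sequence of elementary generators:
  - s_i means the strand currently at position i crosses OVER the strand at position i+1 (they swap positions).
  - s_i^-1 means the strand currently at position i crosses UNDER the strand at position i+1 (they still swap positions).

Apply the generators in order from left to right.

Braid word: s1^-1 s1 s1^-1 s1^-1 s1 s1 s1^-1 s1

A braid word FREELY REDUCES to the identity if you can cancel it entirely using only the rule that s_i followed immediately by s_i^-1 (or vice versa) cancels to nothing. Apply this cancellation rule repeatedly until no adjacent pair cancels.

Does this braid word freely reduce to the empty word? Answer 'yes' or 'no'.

Answer: yes

Derivation:
Gen 1 (s1^-1): push. Stack: [s1^-1]
Gen 2 (s1): cancels prior s1^-1. Stack: []
Gen 3 (s1^-1): push. Stack: [s1^-1]
Gen 4 (s1^-1): push. Stack: [s1^-1 s1^-1]
Gen 5 (s1): cancels prior s1^-1. Stack: [s1^-1]
Gen 6 (s1): cancels prior s1^-1. Stack: []
Gen 7 (s1^-1): push. Stack: [s1^-1]
Gen 8 (s1): cancels prior s1^-1. Stack: []
Reduced word: (empty)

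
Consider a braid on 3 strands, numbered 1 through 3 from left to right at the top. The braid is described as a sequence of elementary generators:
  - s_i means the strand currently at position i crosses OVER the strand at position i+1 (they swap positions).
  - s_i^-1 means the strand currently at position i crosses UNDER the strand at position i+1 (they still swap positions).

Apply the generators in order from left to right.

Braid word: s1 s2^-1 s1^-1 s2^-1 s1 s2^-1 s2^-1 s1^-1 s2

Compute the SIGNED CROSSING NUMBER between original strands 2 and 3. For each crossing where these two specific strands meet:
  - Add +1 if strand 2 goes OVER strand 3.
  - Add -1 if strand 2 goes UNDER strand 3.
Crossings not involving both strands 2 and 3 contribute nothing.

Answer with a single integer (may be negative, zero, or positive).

Answer: -1

Derivation:
Gen 1: crossing 1x2. Both 2&3? no. Sum: 0
Gen 2: crossing 1x3. Both 2&3? no. Sum: 0
Gen 3: 2 under 3. Both 2&3? yes. Contrib: -1. Sum: -1
Gen 4: crossing 2x1. Both 2&3? no. Sum: -1
Gen 5: crossing 3x1. Both 2&3? no. Sum: -1
Gen 6: 3 under 2. Both 2&3? yes. Contrib: +1. Sum: 0
Gen 7: 2 under 3. Both 2&3? yes. Contrib: -1. Sum: -1
Gen 8: crossing 1x3. Both 2&3? no. Sum: -1
Gen 9: crossing 1x2. Both 2&3? no. Sum: -1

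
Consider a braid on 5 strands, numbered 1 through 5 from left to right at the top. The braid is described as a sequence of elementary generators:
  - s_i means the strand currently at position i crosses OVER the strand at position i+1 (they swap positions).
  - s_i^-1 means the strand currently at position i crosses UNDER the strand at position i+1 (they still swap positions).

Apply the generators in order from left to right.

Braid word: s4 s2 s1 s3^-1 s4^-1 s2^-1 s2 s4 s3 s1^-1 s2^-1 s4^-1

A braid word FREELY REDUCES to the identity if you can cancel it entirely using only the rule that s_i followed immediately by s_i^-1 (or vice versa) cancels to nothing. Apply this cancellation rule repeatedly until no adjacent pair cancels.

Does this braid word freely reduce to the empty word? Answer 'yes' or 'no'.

Answer: yes

Derivation:
Gen 1 (s4): push. Stack: [s4]
Gen 2 (s2): push. Stack: [s4 s2]
Gen 3 (s1): push. Stack: [s4 s2 s1]
Gen 4 (s3^-1): push. Stack: [s4 s2 s1 s3^-1]
Gen 5 (s4^-1): push. Stack: [s4 s2 s1 s3^-1 s4^-1]
Gen 6 (s2^-1): push. Stack: [s4 s2 s1 s3^-1 s4^-1 s2^-1]
Gen 7 (s2): cancels prior s2^-1. Stack: [s4 s2 s1 s3^-1 s4^-1]
Gen 8 (s4): cancels prior s4^-1. Stack: [s4 s2 s1 s3^-1]
Gen 9 (s3): cancels prior s3^-1. Stack: [s4 s2 s1]
Gen 10 (s1^-1): cancels prior s1. Stack: [s4 s2]
Gen 11 (s2^-1): cancels prior s2. Stack: [s4]
Gen 12 (s4^-1): cancels prior s4. Stack: []
Reduced word: (empty)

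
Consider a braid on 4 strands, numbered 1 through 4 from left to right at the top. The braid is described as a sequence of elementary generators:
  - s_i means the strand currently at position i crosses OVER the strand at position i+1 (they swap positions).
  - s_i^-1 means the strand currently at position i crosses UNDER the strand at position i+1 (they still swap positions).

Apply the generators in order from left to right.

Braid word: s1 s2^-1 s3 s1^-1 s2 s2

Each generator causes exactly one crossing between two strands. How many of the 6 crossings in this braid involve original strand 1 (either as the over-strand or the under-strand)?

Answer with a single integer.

Gen 1: crossing 1x2. Involves strand 1? yes. Count so far: 1
Gen 2: crossing 1x3. Involves strand 1? yes. Count so far: 2
Gen 3: crossing 1x4. Involves strand 1? yes. Count so far: 3
Gen 4: crossing 2x3. Involves strand 1? no. Count so far: 3
Gen 5: crossing 2x4. Involves strand 1? no. Count so far: 3
Gen 6: crossing 4x2. Involves strand 1? no. Count so far: 3

Answer: 3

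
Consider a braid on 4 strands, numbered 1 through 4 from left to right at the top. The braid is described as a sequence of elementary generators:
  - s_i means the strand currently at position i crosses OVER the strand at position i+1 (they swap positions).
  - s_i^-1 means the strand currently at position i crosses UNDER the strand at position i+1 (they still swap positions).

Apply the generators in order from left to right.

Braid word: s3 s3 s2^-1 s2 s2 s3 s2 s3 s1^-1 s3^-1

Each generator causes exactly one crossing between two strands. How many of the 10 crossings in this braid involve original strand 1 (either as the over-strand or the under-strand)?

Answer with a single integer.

Answer: 1

Derivation:
Gen 1: crossing 3x4. Involves strand 1? no. Count so far: 0
Gen 2: crossing 4x3. Involves strand 1? no. Count so far: 0
Gen 3: crossing 2x3. Involves strand 1? no. Count so far: 0
Gen 4: crossing 3x2. Involves strand 1? no. Count so far: 0
Gen 5: crossing 2x3. Involves strand 1? no. Count so far: 0
Gen 6: crossing 2x4. Involves strand 1? no. Count so far: 0
Gen 7: crossing 3x4. Involves strand 1? no. Count so far: 0
Gen 8: crossing 3x2. Involves strand 1? no. Count so far: 0
Gen 9: crossing 1x4. Involves strand 1? yes. Count so far: 1
Gen 10: crossing 2x3. Involves strand 1? no. Count so far: 1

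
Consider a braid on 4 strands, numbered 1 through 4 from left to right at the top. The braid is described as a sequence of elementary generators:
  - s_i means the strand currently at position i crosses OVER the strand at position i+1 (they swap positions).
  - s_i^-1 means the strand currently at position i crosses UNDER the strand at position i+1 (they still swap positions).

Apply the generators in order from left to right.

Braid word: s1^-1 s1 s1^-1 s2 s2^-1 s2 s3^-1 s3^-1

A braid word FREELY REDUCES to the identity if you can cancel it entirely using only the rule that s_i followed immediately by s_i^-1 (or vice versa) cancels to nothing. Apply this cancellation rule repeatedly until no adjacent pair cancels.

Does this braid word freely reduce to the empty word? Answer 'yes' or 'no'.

Answer: no

Derivation:
Gen 1 (s1^-1): push. Stack: [s1^-1]
Gen 2 (s1): cancels prior s1^-1. Stack: []
Gen 3 (s1^-1): push. Stack: [s1^-1]
Gen 4 (s2): push. Stack: [s1^-1 s2]
Gen 5 (s2^-1): cancels prior s2. Stack: [s1^-1]
Gen 6 (s2): push. Stack: [s1^-1 s2]
Gen 7 (s3^-1): push. Stack: [s1^-1 s2 s3^-1]
Gen 8 (s3^-1): push. Stack: [s1^-1 s2 s3^-1 s3^-1]
Reduced word: s1^-1 s2 s3^-1 s3^-1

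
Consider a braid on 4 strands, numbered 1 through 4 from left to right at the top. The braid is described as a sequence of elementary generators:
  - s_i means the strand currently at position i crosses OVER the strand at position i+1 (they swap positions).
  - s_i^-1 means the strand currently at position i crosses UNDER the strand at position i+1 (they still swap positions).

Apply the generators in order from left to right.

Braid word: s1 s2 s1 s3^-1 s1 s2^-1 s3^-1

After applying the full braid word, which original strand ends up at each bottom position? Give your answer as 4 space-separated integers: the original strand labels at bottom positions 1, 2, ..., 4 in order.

Answer: 2 4 1 3

Derivation:
Gen 1 (s1): strand 1 crosses over strand 2. Perm now: [2 1 3 4]
Gen 2 (s2): strand 1 crosses over strand 3. Perm now: [2 3 1 4]
Gen 3 (s1): strand 2 crosses over strand 3. Perm now: [3 2 1 4]
Gen 4 (s3^-1): strand 1 crosses under strand 4. Perm now: [3 2 4 1]
Gen 5 (s1): strand 3 crosses over strand 2. Perm now: [2 3 4 1]
Gen 6 (s2^-1): strand 3 crosses under strand 4. Perm now: [2 4 3 1]
Gen 7 (s3^-1): strand 3 crosses under strand 1. Perm now: [2 4 1 3]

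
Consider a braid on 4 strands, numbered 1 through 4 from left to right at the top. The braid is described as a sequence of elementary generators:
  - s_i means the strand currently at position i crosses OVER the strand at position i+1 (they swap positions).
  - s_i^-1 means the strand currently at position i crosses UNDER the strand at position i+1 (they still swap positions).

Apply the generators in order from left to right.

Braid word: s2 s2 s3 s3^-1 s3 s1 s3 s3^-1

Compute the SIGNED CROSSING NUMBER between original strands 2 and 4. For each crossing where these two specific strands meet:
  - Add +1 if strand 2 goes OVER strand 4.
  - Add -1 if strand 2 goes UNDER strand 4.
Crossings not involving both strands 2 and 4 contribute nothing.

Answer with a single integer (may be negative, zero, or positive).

Answer: 0

Derivation:
Gen 1: crossing 2x3. Both 2&4? no. Sum: 0
Gen 2: crossing 3x2. Both 2&4? no. Sum: 0
Gen 3: crossing 3x4. Both 2&4? no. Sum: 0
Gen 4: crossing 4x3. Both 2&4? no. Sum: 0
Gen 5: crossing 3x4. Both 2&4? no. Sum: 0
Gen 6: crossing 1x2. Both 2&4? no. Sum: 0
Gen 7: crossing 4x3. Both 2&4? no. Sum: 0
Gen 8: crossing 3x4. Both 2&4? no. Sum: 0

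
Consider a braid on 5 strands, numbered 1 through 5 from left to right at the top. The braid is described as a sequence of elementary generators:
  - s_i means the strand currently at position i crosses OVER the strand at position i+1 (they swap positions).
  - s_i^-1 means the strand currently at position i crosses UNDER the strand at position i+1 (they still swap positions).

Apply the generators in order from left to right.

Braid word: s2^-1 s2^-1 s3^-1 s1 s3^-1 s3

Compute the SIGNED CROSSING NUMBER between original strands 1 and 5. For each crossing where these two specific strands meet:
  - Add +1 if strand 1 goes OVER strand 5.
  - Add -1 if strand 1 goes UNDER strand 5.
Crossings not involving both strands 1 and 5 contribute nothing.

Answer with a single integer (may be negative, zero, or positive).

Gen 1: crossing 2x3. Both 1&5? no. Sum: 0
Gen 2: crossing 3x2. Both 1&5? no. Sum: 0
Gen 3: crossing 3x4. Both 1&5? no. Sum: 0
Gen 4: crossing 1x2. Both 1&5? no. Sum: 0
Gen 5: crossing 4x3. Both 1&5? no. Sum: 0
Gen 6: crossing 3x4. Both 1&5? no. Sum: 0

Answer: 0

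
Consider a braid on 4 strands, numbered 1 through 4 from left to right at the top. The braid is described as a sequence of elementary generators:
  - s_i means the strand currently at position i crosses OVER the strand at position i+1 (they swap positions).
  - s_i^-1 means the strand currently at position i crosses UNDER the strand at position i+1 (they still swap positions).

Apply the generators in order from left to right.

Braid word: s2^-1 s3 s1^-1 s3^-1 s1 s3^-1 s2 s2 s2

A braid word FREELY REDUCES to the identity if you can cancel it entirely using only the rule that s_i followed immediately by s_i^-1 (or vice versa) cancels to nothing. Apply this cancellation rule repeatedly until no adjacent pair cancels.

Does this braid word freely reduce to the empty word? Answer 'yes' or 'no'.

Answer: no

Derivation:
Gen 1 (s2^-1): push. Stack: [s2^-1]
Gen 2 (s3): push. Stack: [s2^-1 s3]
Gen 3 (s1^-1): push. Stack: [s2^-1 s3 s1^-1]
Gen 4 (s3^-1): push. Stack: [s2^-1 s3 s1^-1 s3^-1]
Gen 5 (s1): push. Stack: [s2^-1 s3 s1^-1 s3^-1 s1]
Gen 6 (s3^-1): push. Stack: [s2^-1 s3 s1^-1 s3^-1 s1 s3^-1]
Gen 7 (s2): push. Stack: [s2^-1 s3 s1^-1 s3^-1 s1 s3^-1 s2]
Gen 8 (s2): push. Stack: [s2^-1 s3 s1^-1 s3^-1 s1 s3^-1 s2 s2]
Gen 9 (s2): push. Stack: [s2^-1 s3 s1^-1 s3^-1 s1 s3^-1 s2 s2 s2]
Reduced word: s2^-1 s3 s1^-1 s3^-1 s1 s3^-1 s2 s2 s2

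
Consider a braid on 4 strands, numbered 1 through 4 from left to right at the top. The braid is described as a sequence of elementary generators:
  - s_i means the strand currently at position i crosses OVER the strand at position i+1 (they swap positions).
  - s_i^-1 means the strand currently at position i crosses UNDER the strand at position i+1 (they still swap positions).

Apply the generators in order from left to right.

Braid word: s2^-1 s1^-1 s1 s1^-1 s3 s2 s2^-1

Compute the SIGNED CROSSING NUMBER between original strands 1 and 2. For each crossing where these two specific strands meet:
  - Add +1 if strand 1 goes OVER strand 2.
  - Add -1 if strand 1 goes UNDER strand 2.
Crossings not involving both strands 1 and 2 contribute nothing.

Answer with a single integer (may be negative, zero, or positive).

Gen 1: crossing 2x3. Both 1&2? no. Sum: 0
Gen 2: crossing 1x3. Both 1&2? no. Sum: 0
Gen 3: crossing 3x1. Both 1&2? no. Sum: 0
Gen 4: crossing 1x3. Both 1&2? no. Sum: 0
Gen 5: crossing 2x4. Both 1&2? no. Sum: 0
Gen 6: crossing 1x4. Both 1&2? no. Sum: 0
Gen 7: crossing 4x1. Both 1&2? no. Sum: 0

Answer: 0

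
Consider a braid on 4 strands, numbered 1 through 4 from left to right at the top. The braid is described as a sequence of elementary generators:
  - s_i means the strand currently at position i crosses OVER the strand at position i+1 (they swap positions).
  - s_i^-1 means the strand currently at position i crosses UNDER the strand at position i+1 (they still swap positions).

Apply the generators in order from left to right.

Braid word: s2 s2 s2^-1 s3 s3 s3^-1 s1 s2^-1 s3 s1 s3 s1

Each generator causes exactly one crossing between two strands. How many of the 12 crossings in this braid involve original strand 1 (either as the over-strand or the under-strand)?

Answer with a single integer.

Answer: 4

Derivation:
Gen 1: crossing 2x3. Involves strand 1? no. Count so far: 0
Gen 2: crossing 3x2. Involves strand 1? no. Count so far: 0
Gen 3: crossing 2x3. Involves strand 1? no. Count so far: 0
Gen 4: crossing 2x4. Involves strand 1? no. Count so far: 0
Gen 5: crossing 4x2. Involves strand 1? no. Count so far: 0
Gen 6: crossing 2x4. Involves strand 1? no. Count so far: 0
Gen 7: crossing 1x3. Involves strand 1? yes. Count so far: 1
Gen 8: crossing 1x4. Involves strand 1? yes. Count so far: 2
Gen 9: crossing 1x2. Involves strand 1? yes. Count so far: 3
Gen 10: crossing 3x4. Involves strand 1? no. Count so far: 3
Gen 11: crossing 2x1. Involves strand 1? yes. Count so far: 4
Gen 12: crossing 4x3. Involves strand 1? no. Count so far: 4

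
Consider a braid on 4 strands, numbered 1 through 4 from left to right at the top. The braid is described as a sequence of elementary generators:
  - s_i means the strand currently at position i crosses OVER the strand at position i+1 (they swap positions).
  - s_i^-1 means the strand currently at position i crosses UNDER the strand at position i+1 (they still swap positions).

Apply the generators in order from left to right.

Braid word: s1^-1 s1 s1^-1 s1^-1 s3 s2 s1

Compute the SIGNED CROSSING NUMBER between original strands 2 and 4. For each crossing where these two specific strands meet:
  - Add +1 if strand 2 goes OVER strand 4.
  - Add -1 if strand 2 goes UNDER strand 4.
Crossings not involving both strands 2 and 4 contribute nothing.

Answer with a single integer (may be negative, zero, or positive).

Gen 1: crossing 1x2. Both 2&4? no. Sum: 0
Gen 2: crossing 2x1. Both 2&4? no. Sum: 0
Gen 3: crossing 1x2. Both 2&4? no. Sum: 0
Gen 4: crossing 2x1. Both 2&4? no. Sum: 0
Gen 5: crossing 3x4. Both 2&4? no. Sum: 0
Gen 6: 2 over 4. Both 2&4? yes. Contrib: +1. Sum: 1
Gen 7: crossing 1x4. Both 2&4? no. Sum: 1

Answer: 1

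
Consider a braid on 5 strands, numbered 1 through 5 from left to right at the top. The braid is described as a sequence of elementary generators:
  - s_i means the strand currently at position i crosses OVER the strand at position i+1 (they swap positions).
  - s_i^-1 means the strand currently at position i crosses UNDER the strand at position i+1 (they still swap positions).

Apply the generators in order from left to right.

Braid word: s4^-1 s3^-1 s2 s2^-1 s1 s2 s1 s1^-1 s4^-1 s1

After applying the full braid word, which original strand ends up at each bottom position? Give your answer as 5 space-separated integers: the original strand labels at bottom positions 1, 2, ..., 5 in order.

Answer: 5 2 1 4 3

Derivation:
Gen 1 (s4^-1): strand 4 crosses under strand 5. Perm now: [1 2 3 5 4]
Gen 2 (s3^-1): strand 3 crosses under strand 5. Perm now: [1 2 5 3 4]
Gen 3 (s2): strand 2 crosses over strand 5. Perm now: [1 5 2 3 4]
Gen 4 (s2^-1): strand 5 crosses under strand 2. Perm now: [1 2 5 3 4]
Gen 5 (s1): strand 1 crosses over strand 2. Perm now: [2 1 5 3 4]
Gen 6 (s2): strand 1 crosses over strand 5. Perm now: [2 5 1 3 4]
Gen 7 (s1): strand 2 crosses over strand 5. Perm now: [5 2 1 3 4]
Gen 8 (s1^-1): strand 5 crosses under strand 2. Perm now: [2 5 1 3 4]
Gen 9 (s4^-1): strand 3 crosses under strand 4. Perm now: [2 5 1 4 3]
Gen 10 (s1): strand 2 crosses over strand 5. Perm now: [5 2 1 4 3]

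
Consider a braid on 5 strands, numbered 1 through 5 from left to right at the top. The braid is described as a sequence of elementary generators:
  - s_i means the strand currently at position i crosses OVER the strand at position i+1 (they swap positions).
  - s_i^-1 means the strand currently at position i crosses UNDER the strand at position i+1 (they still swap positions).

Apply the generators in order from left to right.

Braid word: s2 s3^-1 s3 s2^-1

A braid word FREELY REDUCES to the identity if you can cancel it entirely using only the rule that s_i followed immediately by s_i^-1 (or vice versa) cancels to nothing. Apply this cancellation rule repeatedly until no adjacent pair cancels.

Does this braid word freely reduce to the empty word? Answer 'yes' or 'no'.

Answer: yes

Derivation:
Gen 1 (s2): push. Stack: [s2]
Gen 2 (s3^-1): push. Stack: [s2 s3^-1]
Gen 3 (s3): cancels prior s3^-1. Stack: [s2]
Gen 4 (s2^-1): cancels prior s2. Stack: []
Reduced word: (empty)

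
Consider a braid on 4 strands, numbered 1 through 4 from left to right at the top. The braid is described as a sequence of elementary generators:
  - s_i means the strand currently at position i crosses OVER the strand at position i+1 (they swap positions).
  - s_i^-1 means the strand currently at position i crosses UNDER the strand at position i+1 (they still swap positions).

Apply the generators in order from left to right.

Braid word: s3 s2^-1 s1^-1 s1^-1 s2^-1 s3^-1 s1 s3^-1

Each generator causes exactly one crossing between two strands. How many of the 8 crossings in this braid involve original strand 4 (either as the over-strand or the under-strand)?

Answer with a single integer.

Answer: 7

Derivation:
Gen 1: crossing 3x4. Involves strand 4? yes. Count so far: 1
Gen 2: crossing 2x4. Involves strand 4? yes. Count so far: 2
Gen 3: crossing 1x4. Involves strand 4? yes. Count so far: 3
Gen 4: crossing 4x1. Involves strand 4? yes. Count so far: 4
Gen 5: crossing 4x2. Involves strand 4? yes. Count so far: 5
Gen 6: crossing 4x3. Involves strand 4? yes. Count so far: 6
Gen 7: crossing 1x2. Involves strand 4? no. Count so far: 6
Gen 8: crossing 3x4. Involves strand 4? yes. Count so far: 7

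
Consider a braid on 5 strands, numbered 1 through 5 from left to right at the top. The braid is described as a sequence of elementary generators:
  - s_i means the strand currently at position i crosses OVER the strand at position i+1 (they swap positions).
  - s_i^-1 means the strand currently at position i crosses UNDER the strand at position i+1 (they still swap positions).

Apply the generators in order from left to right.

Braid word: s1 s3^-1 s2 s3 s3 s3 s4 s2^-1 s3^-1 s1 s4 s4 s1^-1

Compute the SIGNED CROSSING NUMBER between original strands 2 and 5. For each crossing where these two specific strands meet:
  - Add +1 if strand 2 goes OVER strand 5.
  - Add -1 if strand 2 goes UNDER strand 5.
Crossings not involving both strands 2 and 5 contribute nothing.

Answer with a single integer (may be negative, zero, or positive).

Answer: 0

Derivation:
Gen 1: crossing 1x2. Both 2&5? no. Sum: 0
Gen 2: crossing 3x4. Both 2&5? no. Sum: 0
Gen 3: crossing 1x4. Both 2&5? no. Sum: 0
Gen 4: crossing 1x3. Both 2&5? no. Sum: 0
Gen 5: crossing 3x1. Both 2&5? no. Sum: 0
Gen 6: crossing 1x3. Both 2&5? no. Sum: 0
Gen 7: crossing 1x5. Both 2&5? no. Sum: 0
Gen 8: crossing 4x3. Both 2&5? no. Sum: 0
Gen 9: crossing 4x5. Both 2&5? no. Sum: 0
Gen 10: crossing 2x3. Both 2&5? no. Sum: 0
Gen 11: crossing 4x1. Both 2&5? no. Sum: 0
Gen 12: crossing 1x4. Both 2&5? no. Sum: 0
Gen 13: crossing 3x2. Both 2&5? no. Sum: 0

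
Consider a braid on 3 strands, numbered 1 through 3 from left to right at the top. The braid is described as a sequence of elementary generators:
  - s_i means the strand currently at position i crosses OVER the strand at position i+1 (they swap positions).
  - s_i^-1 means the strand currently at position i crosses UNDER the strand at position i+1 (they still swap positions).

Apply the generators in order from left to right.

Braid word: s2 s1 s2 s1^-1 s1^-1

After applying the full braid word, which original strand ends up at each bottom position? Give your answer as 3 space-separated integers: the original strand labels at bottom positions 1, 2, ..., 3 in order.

Gen 1 (s2): strand 2 crosses over strand 3. Perm now: [1 3 2]
Gen 2 (s1): strand 1 crosses over strand 3. Perm now: [3 1 2]
Gen 3 (s2): strand 1 crosses over strand 2. Perm now: [3 2 1]
Gen 4 (s1^-1): strand 3 crosses under strand 2. Perm now: [2 3 1]
Gen 5 (s1^-1): strand 2 crosses under strand 3. Perm now: [3 2 1]

Answer: 3 2 1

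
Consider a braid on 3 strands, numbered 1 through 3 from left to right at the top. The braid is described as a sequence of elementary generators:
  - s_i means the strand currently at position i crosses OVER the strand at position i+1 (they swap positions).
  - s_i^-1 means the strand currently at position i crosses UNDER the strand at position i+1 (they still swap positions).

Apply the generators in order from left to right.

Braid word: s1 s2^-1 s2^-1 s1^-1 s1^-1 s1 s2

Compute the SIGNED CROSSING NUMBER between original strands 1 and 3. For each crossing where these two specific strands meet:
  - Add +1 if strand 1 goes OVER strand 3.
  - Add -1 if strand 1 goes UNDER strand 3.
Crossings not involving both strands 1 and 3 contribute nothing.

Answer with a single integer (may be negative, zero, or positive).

Answer: 0

Derivation:
Gen 1: crossing 1x2. Both 1&3? no. Sum: 0
Gen 2: 1 under 3. Both 1&3? yes. Contrib: -1. Sum: -1
Gen 3: 3 under 1. Both 1&3? yes. Contrib: +1. Sum: 0
Gen 4: crossing 2x1. Both 1&3? no. Sum: 0
Gen 5: crossing 1x2. Both 1&3? no. Sum: 0
Gen 6: crossing 2x1. Both 1&3? no. Sum: 0
Gen 7: crossing 2x3. Both 1&3? no. Sum: 0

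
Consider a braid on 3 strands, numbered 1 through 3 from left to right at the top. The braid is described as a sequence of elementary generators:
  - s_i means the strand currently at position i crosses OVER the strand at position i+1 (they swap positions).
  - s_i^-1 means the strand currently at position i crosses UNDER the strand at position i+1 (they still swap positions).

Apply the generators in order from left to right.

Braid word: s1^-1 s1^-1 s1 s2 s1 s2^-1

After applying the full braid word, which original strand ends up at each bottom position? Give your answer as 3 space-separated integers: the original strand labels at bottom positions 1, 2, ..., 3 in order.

Answer: 3 1 2

Derivation:
Gen 1 (s1^-1): strand 1 crosses under strand 2. Perm now: [2 1 3]
Gen 2 (s1^-1): strand 2 crosses under strand 1. Perm now: [1 2 3]
Gen 3 (s1): strand 1 crosses over strand 2. Perm now: [2 1 3]
Gen 4 (s2): strand 1 crosses over strand 3. Perm now: [2 3 1]
Gen 5 (s1): strand 2 crosses over strand 3. Perm now: [3 2 1]
Gen 6 (s2^-1): strand 2 crosses under strand 1. Perm now: [3 1 2]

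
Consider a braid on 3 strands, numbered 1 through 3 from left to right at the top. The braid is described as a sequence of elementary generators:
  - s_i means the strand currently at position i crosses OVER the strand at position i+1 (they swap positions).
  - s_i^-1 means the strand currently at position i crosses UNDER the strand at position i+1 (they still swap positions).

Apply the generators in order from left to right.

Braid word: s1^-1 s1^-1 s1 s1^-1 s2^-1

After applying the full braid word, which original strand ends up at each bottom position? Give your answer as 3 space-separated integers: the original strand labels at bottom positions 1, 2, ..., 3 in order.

Answer: 1 3 2

Derivation:
Gen 1 (s1^-1): strand 1 crosses under strand 2. Perm now: [2 1 3]
Gen 2 (s1^-1): strand 2 crosses under strand 1. Perm now: [1 2 3]
Gen 3 (s1): strand 1 crosses over strand 2. Perm now: [2 1 3]
Gen 4 (s1^-1): strand 2 crosses under strand 1. Perm now: [1 2 3]
Gen 5 (s2^-1): strand 2 crosses under strand 3. Perm now: [1 3 2]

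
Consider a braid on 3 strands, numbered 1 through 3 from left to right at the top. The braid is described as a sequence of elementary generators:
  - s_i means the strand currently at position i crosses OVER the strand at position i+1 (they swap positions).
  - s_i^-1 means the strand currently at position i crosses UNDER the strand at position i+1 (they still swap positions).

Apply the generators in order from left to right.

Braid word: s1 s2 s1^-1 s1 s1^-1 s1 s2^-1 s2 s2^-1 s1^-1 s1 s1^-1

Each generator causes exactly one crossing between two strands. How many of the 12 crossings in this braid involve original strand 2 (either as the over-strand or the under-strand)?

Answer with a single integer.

Gen 1: crossing 1x2. Involves strand 2? yes. Count so far: 1
Gen 2: crossing 1x3. Involves strand 2? no. Count so far: 1
Gen 3: crossing 2x3. Involves strand 2? yes. Count so far: 2
Gen 4: crossing 3x2. Involves strand 2? yes. Count so far: 3
Gen 5: crossing 2x3. Involves strand 2? yes. Count so far: 4
Gen 6: crossing 3x2. Involves strand 2? yes. Count so far: 5
Gen 7: crossing 3x1. Involves strand 2? no. Count so far: 5
Gen 8: crossing 1x3. Involves strand 2? no. Count so far: 5
Gen 9: crossing 3x1. Involves strand 2? no. Count so far: 5
Gen 10: crossing 2x1. Involves strand 2? yes. Count so far: 6
Gen 11: crossing 1x2. Involves strand 2? yes. Count so far: 7
Gen 12: crossing 2x1. Involves strand 2? yes. Count so far: 8

Answer: 8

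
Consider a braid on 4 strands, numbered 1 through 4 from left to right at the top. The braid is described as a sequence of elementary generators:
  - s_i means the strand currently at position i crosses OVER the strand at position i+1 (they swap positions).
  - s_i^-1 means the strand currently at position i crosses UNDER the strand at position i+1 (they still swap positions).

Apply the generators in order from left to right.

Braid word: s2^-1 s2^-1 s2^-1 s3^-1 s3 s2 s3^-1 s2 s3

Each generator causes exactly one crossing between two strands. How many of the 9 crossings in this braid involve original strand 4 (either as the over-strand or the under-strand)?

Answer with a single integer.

Answer: 4

Derivation:
Gen 1: crossing 2x3. Involves strand 4? no. Count so far: 0
Gen 2: crossing 3x2. Involves strand 4? no. Count so far: 0
Gen 3: crossing 2x3. Involves strand 4? no. Count so far: 0
Gen 4: crossing 2x4. Involves strand 4? yes. Count so far: 1
Gen 5: crossing 4x2. Involves strand 4? yes. Count so far: 2
Gen 6: crossing 3x2. Involves strand 4? no. Count so far: 2
Gen 7: crossing 3x4. Involves strand 4? yes. Count so far: 3
Gen 8: crossing 2x4. Involves strand 4? yes. Count so far: 4
Gen 9: crossing 2x3. Involves strand 4? no. Count so far: 4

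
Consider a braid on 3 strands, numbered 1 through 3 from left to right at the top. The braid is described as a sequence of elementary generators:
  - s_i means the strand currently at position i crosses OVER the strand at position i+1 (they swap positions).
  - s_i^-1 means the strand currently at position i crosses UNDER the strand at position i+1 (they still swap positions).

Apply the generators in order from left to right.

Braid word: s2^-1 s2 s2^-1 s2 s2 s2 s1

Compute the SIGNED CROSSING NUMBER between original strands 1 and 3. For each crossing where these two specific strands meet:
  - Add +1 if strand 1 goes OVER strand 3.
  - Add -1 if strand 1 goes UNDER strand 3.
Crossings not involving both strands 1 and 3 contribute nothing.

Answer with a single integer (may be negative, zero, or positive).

Answer: 0

Derivation:
Gen 1: crossing 2x3. Both 1&3? no. Sum: 0
Gen 2: crossing 3x2. Both 1&3? no. Sum: 0
Gen 3: crossing 2x3. Both 1&3? no. Sum: 0
Gen 4: crossing 3x2. Both 1&3? no. Sum: 0
Gen 5: crossing 2x3. Both 1&3? no. Sum: 0
Gen 6: crossing 3x2. Both 1&3? no. Sum: 0
Gen 7: crossing 1x2. Both 1&3? no. Sum: 0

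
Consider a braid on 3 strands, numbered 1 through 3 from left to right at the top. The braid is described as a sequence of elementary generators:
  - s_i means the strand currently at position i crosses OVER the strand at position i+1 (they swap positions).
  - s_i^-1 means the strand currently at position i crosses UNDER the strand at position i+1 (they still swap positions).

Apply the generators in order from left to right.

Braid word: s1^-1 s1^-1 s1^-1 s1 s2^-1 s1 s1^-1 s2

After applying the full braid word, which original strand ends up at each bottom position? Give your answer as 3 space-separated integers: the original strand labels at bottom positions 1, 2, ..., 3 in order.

Gen 1 (s1^-1): strand 1 crosses under strand 2. Perm now: [2 1 3]
Gen 2 (s1^-1): strand 2 crosses under strand 1. Perm now: [1 2 3]
Gen 3 (s1^-1): strand 1 crosses under strand 2. Perm now: [2 1 3]
Gen 4 (s1): strand 2 crosses over strand 1. Perm now: [1 2 3]
Gen 5 (s2^-1): strand 2 crosses under strand 3. Perm now: [1 3 2]
Gen 6 (s1): strand 1 crosses over strand 3. Perm now: [3 1 2]
Gen 7 (s1^-1): strand 3 crosses under strand 1. Perm now: [1 3 2]
Gen 8 (s2): strand 3 crosses over strand 2. Perm now: [1 2 3]

Answer: 1 2 3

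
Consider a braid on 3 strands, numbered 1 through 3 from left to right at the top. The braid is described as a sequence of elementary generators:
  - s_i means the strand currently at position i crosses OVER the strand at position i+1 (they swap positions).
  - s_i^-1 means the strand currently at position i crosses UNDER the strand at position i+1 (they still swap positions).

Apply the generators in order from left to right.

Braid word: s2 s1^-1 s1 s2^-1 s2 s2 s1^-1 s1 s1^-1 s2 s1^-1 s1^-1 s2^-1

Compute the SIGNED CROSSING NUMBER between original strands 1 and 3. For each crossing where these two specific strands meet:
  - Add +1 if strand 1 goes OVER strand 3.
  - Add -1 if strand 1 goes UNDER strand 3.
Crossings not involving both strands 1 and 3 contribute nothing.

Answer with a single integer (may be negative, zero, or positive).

Answer: 0

Derivation:
Gen 1: crossing 2x3. Both 1&3? no. Sum: 0
Gen 2: 1 under 3. Both 1&3? yes. Contrib: -1. Sum: -1
Gen 3: 3 over 1. Both 1&3? yes. Contrib: -1. Sum: -2
Gen 4: crossing 3x2. Both 1&3? no. Sum: -2
Gen 5: crossing 2x3. Both 1&3? no. Sum: -2
Gen 6: crossing 3x2. Both 1&3? no. Sum: -2
Gen 7: crossing 1x2. Both 1&3? no. Sum: -2
Gen 8: crossing 2x1. Both 1&3? no. Sum: -2
Gen 9: crossing 1x2. Both 1&3? no. Sum: -2
Gen 10: 1 over 3. Both 1&3? yes. Contrib: +1. Sum: -1
Gen 11: crossing 2x3. Both 1&3? no. Sum: -1
Gen 12: crossing 3x2. Both 1&3? no. Sum: -1
Gen 13: 3 under 1. Both 1&3? yes. Contrib: +1. Sum: 0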